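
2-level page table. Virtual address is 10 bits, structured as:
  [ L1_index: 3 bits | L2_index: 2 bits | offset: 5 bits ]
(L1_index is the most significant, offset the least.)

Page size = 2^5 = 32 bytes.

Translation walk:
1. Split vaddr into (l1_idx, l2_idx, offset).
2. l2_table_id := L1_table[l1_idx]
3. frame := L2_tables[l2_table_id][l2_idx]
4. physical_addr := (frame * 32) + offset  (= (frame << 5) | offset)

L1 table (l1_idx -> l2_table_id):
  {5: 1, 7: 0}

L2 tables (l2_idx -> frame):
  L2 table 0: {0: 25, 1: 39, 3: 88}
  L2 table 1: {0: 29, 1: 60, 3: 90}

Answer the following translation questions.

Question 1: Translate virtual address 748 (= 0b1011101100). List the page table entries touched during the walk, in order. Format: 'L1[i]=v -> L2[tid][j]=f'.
vaddr = 748 = 0b1011101100
Split: l1_idx=5, l2_idx=3, offset=12

Answer: L1[5]=1 -> L2[1][3]=90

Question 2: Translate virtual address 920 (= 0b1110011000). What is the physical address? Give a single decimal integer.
vaddr = 920 = 0b1110011000
Split: l1_idx=7, l2_idx=0, offset=24
L1[7] = 0
L2[0][0] = 25
paddr = 25 * 32 + 24 = 824

Answer: 824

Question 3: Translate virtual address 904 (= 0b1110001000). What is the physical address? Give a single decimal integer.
Answer: 808

Derivation:
vaddr = 904 = 0b1110001000
Split: l1_idx=7, l2_idx=0, offset=8
L1[7] = 0
L2[0][0] = 25
paddr = 25 * 32 + 8 = 808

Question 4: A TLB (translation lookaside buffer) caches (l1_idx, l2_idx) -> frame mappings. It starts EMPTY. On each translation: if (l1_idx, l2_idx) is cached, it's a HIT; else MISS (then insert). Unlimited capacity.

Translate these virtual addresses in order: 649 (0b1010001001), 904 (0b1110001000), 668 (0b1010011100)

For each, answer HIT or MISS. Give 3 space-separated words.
vaddr=649: (5,0) not in TLB -> MISS, insert
vaddr=904: (7,0) not in TLB -> MISS, insert
vaddr=668: (5,0) in TLB -> HIT

Answer: MISS MISS HIT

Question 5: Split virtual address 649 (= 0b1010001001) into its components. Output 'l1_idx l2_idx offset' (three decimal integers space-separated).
Answer: 5 0 9

Derivation:
vaddr = 649 = 0b1010001001
  top 3 bits -> l1_idx = 5
  next 2 bits -> l2_idx = 0
  bottom 5 bits -> offset = 9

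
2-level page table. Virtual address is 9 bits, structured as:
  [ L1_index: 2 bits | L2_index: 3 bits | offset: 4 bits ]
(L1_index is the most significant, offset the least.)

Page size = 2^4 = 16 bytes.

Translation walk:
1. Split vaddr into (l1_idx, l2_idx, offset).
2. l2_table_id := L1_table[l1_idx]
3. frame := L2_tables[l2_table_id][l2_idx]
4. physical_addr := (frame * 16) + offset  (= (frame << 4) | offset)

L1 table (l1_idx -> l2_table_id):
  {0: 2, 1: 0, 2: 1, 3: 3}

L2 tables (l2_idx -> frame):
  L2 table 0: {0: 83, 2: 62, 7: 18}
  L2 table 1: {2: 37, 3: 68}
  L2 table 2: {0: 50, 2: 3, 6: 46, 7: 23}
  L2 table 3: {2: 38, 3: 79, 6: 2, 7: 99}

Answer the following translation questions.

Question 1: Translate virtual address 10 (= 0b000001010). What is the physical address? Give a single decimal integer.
vaddr = 10 = 0b000001010
Split: l1_idx=0, l2_idx=0, offset=10
L1[0] = 2
L2[2][0] = 50
paddr = 50 * 16 + 10 = 810

Answer: 810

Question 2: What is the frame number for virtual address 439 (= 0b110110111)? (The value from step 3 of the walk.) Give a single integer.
Answer: 79

Derivation:
vaddr = 439: l1_idx=3, l2_idx=3
L1[3] = 3; L2[3][3] = 79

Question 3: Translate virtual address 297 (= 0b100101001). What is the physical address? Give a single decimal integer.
Answer: 601

Derivation:
vaddr = 297 = 0b100101001
Split: l1_idx=2, l2_idx=2, offset=9
L1[2] = 1
L2[1][2] = 37
paddr = 37 * 16 + 9 = 601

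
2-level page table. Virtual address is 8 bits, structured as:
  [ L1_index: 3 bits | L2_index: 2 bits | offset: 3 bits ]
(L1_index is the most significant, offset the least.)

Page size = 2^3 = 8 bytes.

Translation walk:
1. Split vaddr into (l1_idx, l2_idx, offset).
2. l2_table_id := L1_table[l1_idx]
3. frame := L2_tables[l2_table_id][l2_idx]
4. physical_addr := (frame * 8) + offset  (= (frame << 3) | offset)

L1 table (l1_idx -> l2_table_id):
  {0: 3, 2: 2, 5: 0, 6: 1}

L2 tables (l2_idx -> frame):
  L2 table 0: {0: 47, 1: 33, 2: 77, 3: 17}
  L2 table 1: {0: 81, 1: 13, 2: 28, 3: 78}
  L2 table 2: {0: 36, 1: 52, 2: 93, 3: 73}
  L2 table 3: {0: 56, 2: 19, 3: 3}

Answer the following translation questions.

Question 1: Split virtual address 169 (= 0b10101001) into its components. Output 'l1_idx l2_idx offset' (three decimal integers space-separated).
Answer: 5 1 1

Derivation:
vaddr = 169 = 0b10101001
  top 3 bits -> l1_idx = 5
  next 2 bits -> l2_idx = 1
  bottom 3 bits -> offset = 1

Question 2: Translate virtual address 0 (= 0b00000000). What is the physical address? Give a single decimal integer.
Answer: 448

Derivation:
vaddr = 0 = 0b00000000
Split: l1_idx=0, l2_idx=0, offset=0
L1[0] = 3
L2[3][0] = 56
paddr = 56 * 8 + 0 = 448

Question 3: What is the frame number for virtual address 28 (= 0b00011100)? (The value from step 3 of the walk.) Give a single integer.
vaddr = 28: l1_idx=0, l2_idx=3
L1[0] = 3; L2[3][3] = 3

Answer: 3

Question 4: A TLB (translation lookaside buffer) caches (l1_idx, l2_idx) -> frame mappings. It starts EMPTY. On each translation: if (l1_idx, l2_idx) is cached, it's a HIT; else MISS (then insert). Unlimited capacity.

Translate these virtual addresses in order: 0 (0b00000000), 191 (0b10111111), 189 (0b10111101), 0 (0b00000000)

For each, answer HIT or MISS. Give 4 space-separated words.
vaddr=0: (0,0) not in TLB -> MISS, insert
vaddr=191: (5,3) not in TLB -> MISS, insert
vaddr=189: (5,3) in TLB -> HIT
vaddr=0: (0,0) in TLB -> HIT

Answer: MISS MISS HIT HIT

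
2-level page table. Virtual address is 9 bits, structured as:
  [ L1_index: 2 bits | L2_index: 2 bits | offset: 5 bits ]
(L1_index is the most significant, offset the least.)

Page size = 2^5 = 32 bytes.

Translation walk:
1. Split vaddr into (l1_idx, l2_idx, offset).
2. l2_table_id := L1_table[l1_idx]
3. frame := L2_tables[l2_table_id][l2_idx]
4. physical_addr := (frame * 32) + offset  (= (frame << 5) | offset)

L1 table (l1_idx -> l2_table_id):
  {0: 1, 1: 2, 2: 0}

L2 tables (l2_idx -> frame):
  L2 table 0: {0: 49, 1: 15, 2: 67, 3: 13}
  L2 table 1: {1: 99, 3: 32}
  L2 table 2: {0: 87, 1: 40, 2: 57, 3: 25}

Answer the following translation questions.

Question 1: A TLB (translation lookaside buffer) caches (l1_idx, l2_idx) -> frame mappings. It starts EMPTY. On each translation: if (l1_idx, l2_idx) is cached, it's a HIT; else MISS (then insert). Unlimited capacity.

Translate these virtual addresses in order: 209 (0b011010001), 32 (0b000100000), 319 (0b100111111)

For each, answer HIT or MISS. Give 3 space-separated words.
vaddr=209: (1,2) not in TLB -> MISS, insert
vaddr=32: (0,1) not in TLB -> MISS, insert
vaddr=319: (2,1) not in TLB -> MISS, insert

Answer: MISS MISS MISS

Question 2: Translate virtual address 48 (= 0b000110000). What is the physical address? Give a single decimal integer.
vaddr = 48 = 0b000110000
Split: l1_idx=0, l2_idx=1, offset=16
L1[0] = 1
L2[1][1] = 99
paddr = 99 * 32 + 16 = 3184

Answer: 3184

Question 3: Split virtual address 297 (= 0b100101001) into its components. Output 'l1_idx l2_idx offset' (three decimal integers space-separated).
vaddr = 297 = 0b100101001
  top 2 bits -> l1_idx = 2
  next 2 bits -> l2_idx = 1
  bottom 5 bits -> offset = 9

Answer: 2 1 9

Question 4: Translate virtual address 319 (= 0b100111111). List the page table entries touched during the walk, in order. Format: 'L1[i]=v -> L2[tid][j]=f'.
vaddr = 319 = 0b100111111
Split: l1_idx=2, l2_idx=1, offset=31

Answer: L1[2]=0 -> L2[0][1]=15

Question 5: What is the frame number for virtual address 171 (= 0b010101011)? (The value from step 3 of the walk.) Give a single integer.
vaddr = 171: l1_idx=1, l2_idx=1
L1[1] = 2; L2[2][1] = 40

Answer: 40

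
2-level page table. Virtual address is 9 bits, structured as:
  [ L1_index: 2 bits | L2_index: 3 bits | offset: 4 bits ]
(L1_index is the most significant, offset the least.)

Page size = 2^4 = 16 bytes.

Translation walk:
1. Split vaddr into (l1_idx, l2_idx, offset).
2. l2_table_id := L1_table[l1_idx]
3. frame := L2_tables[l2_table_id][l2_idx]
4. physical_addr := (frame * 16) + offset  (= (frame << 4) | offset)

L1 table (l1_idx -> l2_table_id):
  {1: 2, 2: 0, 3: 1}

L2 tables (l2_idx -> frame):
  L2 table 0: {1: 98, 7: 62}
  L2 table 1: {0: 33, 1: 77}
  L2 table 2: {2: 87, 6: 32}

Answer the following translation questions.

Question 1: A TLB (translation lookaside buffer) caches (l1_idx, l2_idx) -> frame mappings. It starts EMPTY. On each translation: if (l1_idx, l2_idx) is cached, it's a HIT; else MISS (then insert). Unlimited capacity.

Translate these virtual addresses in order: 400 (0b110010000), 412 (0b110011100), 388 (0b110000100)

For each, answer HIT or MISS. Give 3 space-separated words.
Answer: MISS HIT MISS

Derivation:
vaddr=400: (3,1) not in TLB -> MISS, insert
vaddr=412: (3,1) in TLB -> HIT
vaddr=388: (3,0) not in TLB -> MISS, insert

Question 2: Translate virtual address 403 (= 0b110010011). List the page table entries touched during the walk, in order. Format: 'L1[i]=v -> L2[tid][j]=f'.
Answer: L1[3]=1 -> L2[1][1]=77

Derivation:
vaddr = 403 = 0b110010011
Split: l1_idx=3, l2_idx=1, offset=3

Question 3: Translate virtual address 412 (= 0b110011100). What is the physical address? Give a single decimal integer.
Answer: 1244

Derivation:
vaddr = 412 = 0b110011100
Split: l1_idx=3, l2_idx=1, offset=12
L1[3] = 1
L2[1][1] = 77
paddr = 77 * 16 + 12 = 1244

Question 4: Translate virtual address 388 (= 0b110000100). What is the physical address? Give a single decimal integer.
vaddr = 388 = 0b110000100
Split: l1_idx=3, l2_idx=0, offset=4
L1[3] = 1
L2[1][0] = 33
paddr = 33 * 16 + 4 = 532

Answer: 532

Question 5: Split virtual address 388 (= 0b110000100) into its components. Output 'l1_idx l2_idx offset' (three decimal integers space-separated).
Answer: 3 0 4

Derivation:
vaddr = 388 = 0b110000100
  top 2 bits -> l1_idx = 3
  next 3 bits -> l2_idx = 0
  bottom 4 bits -> offset = 4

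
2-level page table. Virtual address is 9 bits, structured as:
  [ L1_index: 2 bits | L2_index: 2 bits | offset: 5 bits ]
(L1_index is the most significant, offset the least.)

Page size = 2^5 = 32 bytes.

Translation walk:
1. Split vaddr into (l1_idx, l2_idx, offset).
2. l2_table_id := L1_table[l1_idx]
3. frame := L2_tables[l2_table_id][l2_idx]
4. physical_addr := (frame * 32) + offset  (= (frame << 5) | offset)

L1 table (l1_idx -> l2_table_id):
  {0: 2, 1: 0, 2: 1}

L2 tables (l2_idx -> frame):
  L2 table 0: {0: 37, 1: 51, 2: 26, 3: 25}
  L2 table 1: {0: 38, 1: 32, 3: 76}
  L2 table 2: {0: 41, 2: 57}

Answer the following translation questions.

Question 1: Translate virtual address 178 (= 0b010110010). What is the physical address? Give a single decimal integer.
vaddr = 178 = 0b010110010
Split: l1_idx=1, l2_idx=1, offset=18
L1[1] = 0
L2[0][1] = 51
paddr = 51 * 32 + 18 = 1650

Answer: 1650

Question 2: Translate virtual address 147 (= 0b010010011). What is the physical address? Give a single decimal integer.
vaddr = 147 = 0b010010011
Split: l1_idx=1, l2_idx=0, offset=19
L1[1] = 0
L2[0][0] = 37
paddr = 37 * 32 + 19 = 1203

Answer: 1203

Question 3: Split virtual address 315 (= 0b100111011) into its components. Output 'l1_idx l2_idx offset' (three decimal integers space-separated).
Answer: 2 1 27

Derivation:
vaddr = 315 = 0b100111011
  top 2 bits -> l1_idx = 2
  next 2 bits -> l2_idx = 1
  bottom 5 bits -> offset = 27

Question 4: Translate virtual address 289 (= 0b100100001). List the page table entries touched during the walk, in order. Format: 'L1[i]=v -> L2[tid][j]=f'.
vaddr = 289 = 0b100100001
Split: l1_idx=2, l2_idx=1, offset=1

Answer: L1[2]=1 -> L2[1][1]=32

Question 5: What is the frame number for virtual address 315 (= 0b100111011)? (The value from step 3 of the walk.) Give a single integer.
Answer: 32

Derivation:
vaddr = 315: l1_idx=2, l2_idx=1
L1[2] = 1; L2[1][1] = 32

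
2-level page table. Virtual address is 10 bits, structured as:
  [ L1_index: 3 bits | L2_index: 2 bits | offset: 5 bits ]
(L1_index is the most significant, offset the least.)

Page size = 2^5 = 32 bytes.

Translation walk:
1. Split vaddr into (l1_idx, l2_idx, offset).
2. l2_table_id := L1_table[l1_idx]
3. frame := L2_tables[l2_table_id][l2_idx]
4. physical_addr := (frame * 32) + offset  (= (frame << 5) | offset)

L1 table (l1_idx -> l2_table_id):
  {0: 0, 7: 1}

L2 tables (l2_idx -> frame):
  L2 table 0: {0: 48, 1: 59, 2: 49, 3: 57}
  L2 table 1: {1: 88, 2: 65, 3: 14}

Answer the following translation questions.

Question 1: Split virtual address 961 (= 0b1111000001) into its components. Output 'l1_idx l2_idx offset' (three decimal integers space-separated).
Answer: 7 2 1

Derivation:
vaddr = 961 = 0b1111000001
  top 3 bits -> l1_idx = 7
  next 2 bits -> l2_idx = 2
  bottom 5 bits -> offset = 1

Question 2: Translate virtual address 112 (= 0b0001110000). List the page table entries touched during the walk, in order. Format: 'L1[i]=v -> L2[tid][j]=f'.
vaddr = 112 = 0b0001110000
Split: l1_idx=0, l2_idx=3, offset=16

Answer: L1[0]=0 -> L2[0][3]=57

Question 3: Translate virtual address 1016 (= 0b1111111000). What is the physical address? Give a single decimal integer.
Answer: 472

Derivation:
vaddr = 1016 = 0b1111111000
Split: l1_idx=7, l2_idx=3, offset=24
L1[7] = 1
L2[1][3] = 14
paddr = 14 * 32 + 24 = 472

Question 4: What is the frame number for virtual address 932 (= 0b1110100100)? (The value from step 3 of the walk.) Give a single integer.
Answer: 88

Derivation:
vaddr = 932: l1_idx=7, l2_idx=1
L1[7] = 1; L2[1][1] = 88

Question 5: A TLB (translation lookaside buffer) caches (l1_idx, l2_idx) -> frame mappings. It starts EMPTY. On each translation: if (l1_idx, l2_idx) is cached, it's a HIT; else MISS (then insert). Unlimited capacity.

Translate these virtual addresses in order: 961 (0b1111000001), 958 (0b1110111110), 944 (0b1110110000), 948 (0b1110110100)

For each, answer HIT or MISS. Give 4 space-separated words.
Answer: MISS MISS HIT HIT

Derivation:
vaddr=961: (7,2) not in TLB -> MISS, insert
vaddr=958: (7,1) not in TLB -> MISS, insert
vaddr=944: (7,1) in TLB -> HIT
vaddr=948: (7,1) in TLB -> HIT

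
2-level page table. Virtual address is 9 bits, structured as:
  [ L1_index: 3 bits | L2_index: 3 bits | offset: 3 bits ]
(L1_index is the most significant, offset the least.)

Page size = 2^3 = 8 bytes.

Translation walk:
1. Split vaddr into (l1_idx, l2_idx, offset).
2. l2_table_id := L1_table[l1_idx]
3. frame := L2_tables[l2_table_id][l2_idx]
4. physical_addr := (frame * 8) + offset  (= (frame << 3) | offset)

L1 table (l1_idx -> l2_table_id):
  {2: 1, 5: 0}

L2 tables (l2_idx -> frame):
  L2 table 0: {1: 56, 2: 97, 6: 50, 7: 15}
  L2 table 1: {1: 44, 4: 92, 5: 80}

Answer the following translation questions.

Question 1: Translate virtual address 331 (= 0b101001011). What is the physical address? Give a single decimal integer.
vaddr = 331 = 0b101001011
Split: l1_idx=5, l2_idx=1, offset=3
L1[5] = 0
L2[0][1] = 56
paddr = 56 * 8 + 3 = 451

Answer: 451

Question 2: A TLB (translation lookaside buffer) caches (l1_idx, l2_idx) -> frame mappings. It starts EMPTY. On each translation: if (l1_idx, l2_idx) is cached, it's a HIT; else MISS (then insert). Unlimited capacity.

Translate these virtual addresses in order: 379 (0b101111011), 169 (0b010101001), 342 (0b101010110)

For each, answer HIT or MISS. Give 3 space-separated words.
vaddr=379: (5,7) not in TLB -> MISS, insert
vaddr=169: (2,5) not in TLB -> MISS, insert
vaddr=342: (5,2) not in TLB -> MISS, insert

Answer: MISS MISS MISS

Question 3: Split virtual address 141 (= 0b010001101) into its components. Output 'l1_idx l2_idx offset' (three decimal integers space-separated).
Answer: 2 1 5

Derivation:
vaddr = 141 = 0b010001101
  top 3 bits -> l1_idx = 2
  next 3 bits -> l2_idx = 1
  bottom 3 bits -> offset = 5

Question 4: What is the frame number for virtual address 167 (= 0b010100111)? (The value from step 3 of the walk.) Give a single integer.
Answer: 92

Derivation:
vaddr = 167: l1_idx=2, l2_idx=4
L1[2] = 1; L2[1][4] = 92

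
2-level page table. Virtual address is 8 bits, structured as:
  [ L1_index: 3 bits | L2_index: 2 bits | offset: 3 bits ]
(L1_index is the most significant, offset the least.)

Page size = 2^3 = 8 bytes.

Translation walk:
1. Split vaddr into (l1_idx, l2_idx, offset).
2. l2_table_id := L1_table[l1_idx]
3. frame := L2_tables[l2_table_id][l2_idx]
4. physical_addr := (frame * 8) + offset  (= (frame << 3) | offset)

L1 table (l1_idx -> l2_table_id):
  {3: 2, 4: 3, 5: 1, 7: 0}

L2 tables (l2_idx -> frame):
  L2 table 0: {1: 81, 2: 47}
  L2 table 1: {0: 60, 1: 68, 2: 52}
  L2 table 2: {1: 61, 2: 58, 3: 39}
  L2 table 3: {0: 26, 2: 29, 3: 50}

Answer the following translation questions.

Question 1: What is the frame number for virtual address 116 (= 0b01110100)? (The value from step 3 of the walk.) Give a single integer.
vaddr = 116: l1_idx=3, l2_idx=2
L1[3] = 2; L2[2][2] = 58

Answer: 58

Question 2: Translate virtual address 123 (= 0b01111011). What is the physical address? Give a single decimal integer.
vaddr = 123 = 0b01111011
Split: l1_idx=3, l2_idx=3, offset=3
L1[3] = 2
L2[2][3] = 39
paddr = 39 * 8 + 3 = 315

Answer: 315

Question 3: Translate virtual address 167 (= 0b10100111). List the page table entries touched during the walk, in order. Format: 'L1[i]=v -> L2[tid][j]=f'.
Answer: L1[5]=1 -> L2[1][0]=60

Derivation:
vaddr = 167 = 0b10100111
Split: l1_idx=5, l2_idx=0, offset=7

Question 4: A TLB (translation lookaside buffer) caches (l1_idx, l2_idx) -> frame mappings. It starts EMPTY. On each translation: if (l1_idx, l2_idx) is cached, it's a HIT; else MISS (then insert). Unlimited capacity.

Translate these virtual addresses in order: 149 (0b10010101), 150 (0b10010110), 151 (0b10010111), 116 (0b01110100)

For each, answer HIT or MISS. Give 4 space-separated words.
vaddr=149: (4,2) not in TLB -> MISS, insert
vaddr=150: (4,2) in TLB -> HIT
vaddr=151: (4,2) in TLB -> HIT
vaddr=116: (3,2) not in TLB -> MISS, insert

Answer: MISS HIT HIT MISS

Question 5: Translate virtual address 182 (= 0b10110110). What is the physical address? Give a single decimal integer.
Answer: 422

Derivation:
vaddr = 182 = 0b10110110
Split: l1_idx=5, l2_idx=2, offset=6
L1[5] = 1
L2[1][2] = 52
paddr = 52 * 8 + 6 = 422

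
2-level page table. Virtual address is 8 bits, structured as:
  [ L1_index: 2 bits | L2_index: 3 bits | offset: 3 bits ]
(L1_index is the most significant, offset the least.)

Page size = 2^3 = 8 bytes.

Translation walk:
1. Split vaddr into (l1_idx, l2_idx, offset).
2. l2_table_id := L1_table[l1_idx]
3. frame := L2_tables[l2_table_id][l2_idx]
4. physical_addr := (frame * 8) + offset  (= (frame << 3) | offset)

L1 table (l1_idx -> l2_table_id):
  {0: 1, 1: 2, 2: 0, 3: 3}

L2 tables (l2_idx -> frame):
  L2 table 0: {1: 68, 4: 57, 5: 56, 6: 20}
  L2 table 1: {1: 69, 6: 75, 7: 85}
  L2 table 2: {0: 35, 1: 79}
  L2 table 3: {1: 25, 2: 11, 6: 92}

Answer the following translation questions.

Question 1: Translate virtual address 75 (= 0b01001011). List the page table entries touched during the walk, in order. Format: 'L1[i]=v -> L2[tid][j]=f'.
vaddr = 75 = 0b01001011
Split: l1_idx=1, l2_idx=1, offset=3

Answer: L1[1]=2 -> L2[2][1]=79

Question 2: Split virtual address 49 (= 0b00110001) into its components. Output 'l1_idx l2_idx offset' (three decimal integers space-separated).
Answer: 0 6 1

Derivation:
vaddr = 49 = 0b00110001
  top 2 bits -> l1_idx = 0
  next 3 bits -> l2_idx = 6
  bottom 3 bits -> offset = 1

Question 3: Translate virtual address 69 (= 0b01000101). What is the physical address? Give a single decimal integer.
Answer: 285

Derivation:
vaddr = 69 = 0b01000101
Split: l1_idx=1, l2_idx=0, offset=5
L1[1] = 2
L2[2][0] = 35
paddr = 35 * 8 + 5 = 285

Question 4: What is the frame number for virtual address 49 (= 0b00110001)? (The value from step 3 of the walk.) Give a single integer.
vaddr = 49: l1_idx=0, l2_idx=6
L1[0] = 1; L2[1][6] = 75

Answer: 75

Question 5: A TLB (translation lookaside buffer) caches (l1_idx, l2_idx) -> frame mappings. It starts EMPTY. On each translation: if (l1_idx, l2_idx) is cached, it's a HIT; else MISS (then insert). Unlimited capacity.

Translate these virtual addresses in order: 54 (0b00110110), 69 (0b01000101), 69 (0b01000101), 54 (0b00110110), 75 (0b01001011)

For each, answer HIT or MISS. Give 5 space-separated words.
Answer: MISS MISS HIT HIT MISS

Derivation:
vaddr=54: (0,6) not in TLB -> MISS, insert
vaddr=69: (1,0) not in TLB -> MISS, insert
vaddr=69: (1,0) in TLB -> HIT
vaddr=54: (0,6) in TLB -> HIT
vaddr=75: (1,1) not in TLB -> MISS, insert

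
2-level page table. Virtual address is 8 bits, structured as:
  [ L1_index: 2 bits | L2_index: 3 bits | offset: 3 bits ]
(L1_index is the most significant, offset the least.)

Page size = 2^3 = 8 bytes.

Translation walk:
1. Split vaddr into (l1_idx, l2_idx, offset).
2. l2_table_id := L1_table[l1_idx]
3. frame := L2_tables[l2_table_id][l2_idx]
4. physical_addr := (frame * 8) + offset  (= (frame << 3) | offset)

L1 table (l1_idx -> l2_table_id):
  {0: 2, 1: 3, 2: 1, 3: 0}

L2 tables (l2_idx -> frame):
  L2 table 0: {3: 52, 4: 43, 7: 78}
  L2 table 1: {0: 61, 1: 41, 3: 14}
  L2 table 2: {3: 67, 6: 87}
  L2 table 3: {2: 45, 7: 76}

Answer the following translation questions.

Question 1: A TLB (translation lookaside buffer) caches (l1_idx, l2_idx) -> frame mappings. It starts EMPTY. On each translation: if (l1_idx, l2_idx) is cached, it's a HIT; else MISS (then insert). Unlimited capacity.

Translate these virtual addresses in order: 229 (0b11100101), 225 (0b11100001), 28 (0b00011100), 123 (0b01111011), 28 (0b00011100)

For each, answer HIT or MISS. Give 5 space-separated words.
Answer: MISS HIT MISS MISS HIT

Derivation:
vaddr=229: (3,4) not in TLB -> MISS, insert
vaddr=225: (3,4) in TLB -> HIT
vaddr=28: (0,3) not in TLB -> MISS, insert
vaddr=123: (1,7) not in TLB -> MISS, insert
vaddr=28: (0,3) in TLB -> HIT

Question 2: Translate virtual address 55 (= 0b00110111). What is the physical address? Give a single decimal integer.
Answer: 703

Derivation:
vaddr = 55 = 0b00110111
Split: l1_idx=0, l2_idx=6, offset=7
L1[0] = 2
L2[2][6] = 87
paddr = 87 * 8 + 7 = 703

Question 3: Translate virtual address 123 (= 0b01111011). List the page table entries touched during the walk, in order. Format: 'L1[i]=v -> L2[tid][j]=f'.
Answer: L1[1]=3 -> L2[3][7]=76

Derivation:
vaddr = 123 = 0b01111011
Split: l1_idx=1, l2_idx=7, offset=3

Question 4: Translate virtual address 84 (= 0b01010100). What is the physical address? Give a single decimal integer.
Answer: 364

Derivation:
vaddr = 84 = 0b01010100
Split: l1_idx=1, l2_idx=2, offset=4
L1[1] = 3
L2[3][2] = 45
paddr = 45 * 8 + 4 = 364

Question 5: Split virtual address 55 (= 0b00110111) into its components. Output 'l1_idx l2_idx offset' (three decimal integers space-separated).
Answer: 0 6 7

Derivation:
vaddr = 55 = 0b00110111
  top 2 bits -> l1_idx = 0
  next 3 bits -> l2_idx = 6
  bottom 3 bits -> offset = 7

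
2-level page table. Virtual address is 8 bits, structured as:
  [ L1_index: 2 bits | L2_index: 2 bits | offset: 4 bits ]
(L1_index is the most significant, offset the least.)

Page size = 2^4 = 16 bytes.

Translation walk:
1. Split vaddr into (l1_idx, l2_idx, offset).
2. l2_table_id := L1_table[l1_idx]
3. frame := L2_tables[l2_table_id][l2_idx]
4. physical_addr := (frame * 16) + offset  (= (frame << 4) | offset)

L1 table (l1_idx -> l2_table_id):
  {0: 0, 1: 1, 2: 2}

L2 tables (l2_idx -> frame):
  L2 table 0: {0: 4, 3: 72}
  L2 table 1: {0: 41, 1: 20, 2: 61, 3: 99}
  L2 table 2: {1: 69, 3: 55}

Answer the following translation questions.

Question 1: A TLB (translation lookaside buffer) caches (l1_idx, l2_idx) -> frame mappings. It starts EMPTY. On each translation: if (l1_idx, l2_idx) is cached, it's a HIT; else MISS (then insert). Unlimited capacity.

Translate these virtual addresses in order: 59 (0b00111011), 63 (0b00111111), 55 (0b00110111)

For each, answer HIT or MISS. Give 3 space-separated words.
Answer: MISS HIT HIT

Derivation:
vaddr=59: (0,3) not in TLB -> MISS, insert
vaddr=63: (0,3) in TLB -> HIT
vaddr=55: (0,3) in TLB -> HIT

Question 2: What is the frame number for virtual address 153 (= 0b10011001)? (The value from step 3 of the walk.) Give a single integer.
Answer: 69

Derivation:
vaddr = 153: l1_idx=2, l2_idx=1
L1[2] = 2; L2[2][1] = 69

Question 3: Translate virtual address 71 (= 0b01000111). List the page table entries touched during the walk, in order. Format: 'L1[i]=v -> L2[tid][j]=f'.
vaddr = 71 = 0b01000111
Split: l1_idx=1, l2_idx=0, offset=7

Answer: L1[1]=1 -> L2[1][0]=41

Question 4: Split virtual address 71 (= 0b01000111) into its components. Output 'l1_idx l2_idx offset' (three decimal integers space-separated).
Answer: 1 0 7

Derivation:
vaddr = 71 = 0b01000111
  top 2 bits -> l1_idx = 1
  next 2 bits -> l2_idx = 0
  bottom 4 bits -> offset = 7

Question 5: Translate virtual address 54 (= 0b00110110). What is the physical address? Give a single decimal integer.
Answer: 1158

Derivation:
vaddr = 54 = 0b00110110
Split: l1_idx=0, l2_idx=3, offset=6
L1[0] = 0
L2[0][3] = 72
paddr = 72 * 16 + 6 = 1158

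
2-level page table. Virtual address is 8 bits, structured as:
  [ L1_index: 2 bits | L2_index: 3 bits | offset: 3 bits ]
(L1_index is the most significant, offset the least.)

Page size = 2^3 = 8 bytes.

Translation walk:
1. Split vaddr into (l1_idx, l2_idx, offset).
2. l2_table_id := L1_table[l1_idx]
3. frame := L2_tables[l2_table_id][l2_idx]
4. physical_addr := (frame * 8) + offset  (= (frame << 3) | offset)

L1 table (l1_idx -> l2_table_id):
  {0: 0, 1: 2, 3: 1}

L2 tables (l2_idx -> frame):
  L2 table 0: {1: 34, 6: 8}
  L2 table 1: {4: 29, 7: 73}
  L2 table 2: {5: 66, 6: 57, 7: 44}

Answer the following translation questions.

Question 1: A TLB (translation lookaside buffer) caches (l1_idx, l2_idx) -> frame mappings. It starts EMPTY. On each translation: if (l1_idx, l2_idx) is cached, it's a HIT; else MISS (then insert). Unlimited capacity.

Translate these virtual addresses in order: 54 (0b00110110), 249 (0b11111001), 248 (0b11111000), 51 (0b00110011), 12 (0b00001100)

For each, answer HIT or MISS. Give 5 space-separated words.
vaddr=54: (0,6) not in TLB -> MISS, insert
vaddr=249: (3,7) not in TLB -> MISS, insert
vaddr=248: (3,7) in TLB -> HIT
vaddr=51: (0,6) in TLB -> HIT
vaddr=12: (0,1) not in TLB -> MISS, insert

Answer: MISS MISS HIT HIT MISS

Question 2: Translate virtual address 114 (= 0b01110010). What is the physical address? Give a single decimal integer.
vaddr = 114 = 0b01110010
Split: l1_idx=1, l2_idx=6, offset=2
L1[1] = 2
L2[2][6] = 57
paddr = 57 * 8 + 2 = 458

Answer: 458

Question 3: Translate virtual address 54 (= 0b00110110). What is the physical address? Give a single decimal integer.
Answer: 70

Derivation:
vaddr = 54 = 0b00110110
Split: l1_idx=0, l2_idx=6, offset=6
L1[0] = 0
L2[0][6] = 8
paddr = 8 * 8 + 6 = 70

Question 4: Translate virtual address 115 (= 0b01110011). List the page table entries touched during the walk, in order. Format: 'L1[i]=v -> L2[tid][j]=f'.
Answer: L1[1]=2 -> L2[2][6]=57

Derivation:
vaddr = 115 = 0b01110011
Split: l1_idx=1, l2_idx=6, offset=3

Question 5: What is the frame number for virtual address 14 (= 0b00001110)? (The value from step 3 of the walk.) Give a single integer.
Answer: 34

Derivation:
vaddr = 14: l1_idx=0, l2_idx=1
L1[0] = 0; L2[0][1] = 34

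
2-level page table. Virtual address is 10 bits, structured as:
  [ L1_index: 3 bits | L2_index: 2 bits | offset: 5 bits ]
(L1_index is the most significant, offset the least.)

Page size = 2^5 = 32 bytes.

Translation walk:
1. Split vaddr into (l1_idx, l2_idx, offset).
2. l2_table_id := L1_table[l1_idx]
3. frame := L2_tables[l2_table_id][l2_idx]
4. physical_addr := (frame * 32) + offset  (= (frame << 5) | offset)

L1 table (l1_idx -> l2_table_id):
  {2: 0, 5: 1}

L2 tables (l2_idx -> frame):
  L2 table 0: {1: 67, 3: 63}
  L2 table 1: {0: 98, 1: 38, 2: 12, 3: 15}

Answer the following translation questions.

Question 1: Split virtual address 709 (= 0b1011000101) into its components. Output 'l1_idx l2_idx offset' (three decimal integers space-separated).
Answer: 5 2 5

Derivation:
vaddr = 709 = 0b1011000101
  top 3 bits -> l1_idx = 5
  next 2 bits -> l2_idx = 2
  bottom 5 bits -> offset = 5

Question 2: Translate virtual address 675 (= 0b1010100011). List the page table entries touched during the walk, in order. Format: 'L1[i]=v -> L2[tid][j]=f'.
Answer: L1[5]=1 -> L2[1][1]=38

Derivation:
vaddr = 675 = 0b1010100011
Split: l1_idx=5, l2_idx=1, offset=3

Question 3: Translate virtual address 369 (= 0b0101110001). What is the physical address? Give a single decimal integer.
vaddr = 369 = 0b0101110001
Split: l1_idx=2, l2_idx=3, offset=17
L1[2] = 0
L2[0][3] = 63
paddr = 63 * 32 + 17 = 2033

Answer: 2033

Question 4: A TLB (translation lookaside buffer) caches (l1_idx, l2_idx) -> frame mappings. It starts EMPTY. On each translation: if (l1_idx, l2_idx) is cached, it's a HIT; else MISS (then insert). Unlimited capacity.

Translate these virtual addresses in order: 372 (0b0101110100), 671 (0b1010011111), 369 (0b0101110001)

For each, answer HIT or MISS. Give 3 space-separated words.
vaddr=372: (2,3) not in TLB -> MISS, insert
vaddr=671: (5,0) not in TLB -> MISS, insert
vaddr=369: (2,3) in TLB -> HIT

Answer: MISS MISS HIT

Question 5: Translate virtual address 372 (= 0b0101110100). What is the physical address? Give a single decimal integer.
Answer: 2036

Derivation:
vaddr = 372 = 0b0101110100
Split: l1_idx=2, l2_idx=3, offset=20
L1[2] = 0
L2[0][3] = 63
paddr = 63 * 32 + 20 = 2036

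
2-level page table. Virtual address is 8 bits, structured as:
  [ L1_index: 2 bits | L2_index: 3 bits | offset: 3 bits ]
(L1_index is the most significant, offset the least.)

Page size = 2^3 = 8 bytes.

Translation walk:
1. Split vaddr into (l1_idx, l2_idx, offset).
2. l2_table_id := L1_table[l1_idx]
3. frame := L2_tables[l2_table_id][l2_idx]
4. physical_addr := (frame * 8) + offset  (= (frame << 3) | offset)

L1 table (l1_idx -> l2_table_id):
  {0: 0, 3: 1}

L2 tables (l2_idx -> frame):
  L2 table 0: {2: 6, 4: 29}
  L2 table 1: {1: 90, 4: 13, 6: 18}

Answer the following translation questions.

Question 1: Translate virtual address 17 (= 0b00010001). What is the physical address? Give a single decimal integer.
vaddr = 17 = 0b00010001
Split: l1_idx=0, l2_idx=2, offset=1
L1[0] = 0
L2[0][2] = 6
paddr = 6 * 8 + 1 = 49

Answer: 49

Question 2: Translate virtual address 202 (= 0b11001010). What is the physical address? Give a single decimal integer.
Answer: 722

Derivation:
vaddr = 202 = 0b11001010
Split: l1_idx=3, l2_idx=1, offset=2
L1[3] = 1
L2[1][1] = 90
paddr = 90 * 8 + 2 = 722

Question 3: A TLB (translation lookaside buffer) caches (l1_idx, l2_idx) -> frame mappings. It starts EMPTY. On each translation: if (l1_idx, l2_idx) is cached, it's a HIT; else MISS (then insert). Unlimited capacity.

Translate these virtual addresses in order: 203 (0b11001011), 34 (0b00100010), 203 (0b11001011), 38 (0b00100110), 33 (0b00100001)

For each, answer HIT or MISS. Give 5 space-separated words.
Answer: MISS MISS HIT HIT HIT

Derivation:
vaddr=203: (3,1) not in TLB -> MISS, insert
vaddr=34: (0,4) not in TLB -> MISS, insert
vaddr=203: (3,1) in TLB -> HIT
vaddr=38: (0,4) in TLB -> HIT
vaddr=33: (0,4) in TLB -> HIT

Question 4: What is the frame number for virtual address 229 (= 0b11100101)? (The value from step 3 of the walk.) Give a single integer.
vaddr = 229: l1_idx=3, l2_idx=4
L1[3] = 1; L2[1][4] = 13

Answer: 13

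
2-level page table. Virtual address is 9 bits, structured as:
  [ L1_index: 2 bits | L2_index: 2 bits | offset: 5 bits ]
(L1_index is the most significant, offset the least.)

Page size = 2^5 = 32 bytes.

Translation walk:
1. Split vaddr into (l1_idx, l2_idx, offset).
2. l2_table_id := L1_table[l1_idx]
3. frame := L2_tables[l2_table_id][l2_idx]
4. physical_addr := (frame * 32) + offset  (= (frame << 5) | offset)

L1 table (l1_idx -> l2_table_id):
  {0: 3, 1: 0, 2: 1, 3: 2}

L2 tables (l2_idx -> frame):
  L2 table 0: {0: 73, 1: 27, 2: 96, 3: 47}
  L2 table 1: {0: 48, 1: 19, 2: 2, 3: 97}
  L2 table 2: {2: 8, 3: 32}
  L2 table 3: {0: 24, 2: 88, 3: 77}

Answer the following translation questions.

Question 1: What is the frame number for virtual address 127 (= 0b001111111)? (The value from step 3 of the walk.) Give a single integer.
Answer: 77

Derivation:
vaddr = 127: l1_idx=0, l2_idx=3
L1[0] = 3; L2[3][3] = 77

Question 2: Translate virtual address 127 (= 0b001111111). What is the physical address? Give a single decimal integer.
Answer: 2495

Derivation:
vaddr = 127 = 0b001111111
Split: l1_idx=0, l2_idx=3, offset=31
L1[0] = 3
L2[3][3] = 77
paddr = 77 * 32 + 31 = 2495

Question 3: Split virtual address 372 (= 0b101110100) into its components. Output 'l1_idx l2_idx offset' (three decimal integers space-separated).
Answer: 2 3 20

Derivation:
vaddr = 372 = 0b101110100
  top 2 bits -> l1_idx = 2
  next 2 bits -> l2_idx = 3
  bottom 5 bits -> offset = 20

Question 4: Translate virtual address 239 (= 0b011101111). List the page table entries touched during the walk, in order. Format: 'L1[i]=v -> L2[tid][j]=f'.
vaddr = 239 = 0b011101111
Split: l1_idx=1, l2_idx=3, offset=15

Answer: L1[1]=0 -> L2[0][3]=47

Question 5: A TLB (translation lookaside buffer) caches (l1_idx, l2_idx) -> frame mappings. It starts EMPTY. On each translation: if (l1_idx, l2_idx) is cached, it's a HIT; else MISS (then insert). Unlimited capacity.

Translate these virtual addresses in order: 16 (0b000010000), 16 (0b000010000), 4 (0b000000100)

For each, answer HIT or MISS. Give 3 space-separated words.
vaddr=16: (0,0) not in TLB -> MISS, insert
vaddr=16: (0,0) in TLB -> HIT
vaddr=4: (0,0) in TLB -> HIT

Answer: MISS HIT HIT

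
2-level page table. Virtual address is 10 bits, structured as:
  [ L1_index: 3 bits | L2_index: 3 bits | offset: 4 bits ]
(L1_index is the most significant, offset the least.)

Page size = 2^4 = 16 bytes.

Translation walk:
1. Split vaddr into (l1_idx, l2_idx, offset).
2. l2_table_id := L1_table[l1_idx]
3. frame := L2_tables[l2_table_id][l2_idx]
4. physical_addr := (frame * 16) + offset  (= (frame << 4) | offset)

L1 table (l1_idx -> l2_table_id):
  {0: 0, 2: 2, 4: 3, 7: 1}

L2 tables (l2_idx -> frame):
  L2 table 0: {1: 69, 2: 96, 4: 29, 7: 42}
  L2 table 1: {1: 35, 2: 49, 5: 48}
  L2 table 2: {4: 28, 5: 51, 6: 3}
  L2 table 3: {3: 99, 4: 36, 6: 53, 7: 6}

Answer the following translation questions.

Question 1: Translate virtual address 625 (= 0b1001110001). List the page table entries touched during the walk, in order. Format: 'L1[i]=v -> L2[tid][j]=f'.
Answer: L1[4]=3 -> L2[3][7]=6

Derivation:
vaddr = 625 = 0b1001110001
Split: l1_idx=4, l2_idx=7, offset=1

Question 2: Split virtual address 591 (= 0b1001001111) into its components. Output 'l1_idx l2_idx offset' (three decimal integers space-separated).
vaddr = 591 = 0b1001001111
  top 3 bits -> l1_idx = 4
  next 3 bits -> l2_idx = 4
  bottom 4 bits -> offset = 15

Answer: 4 4 15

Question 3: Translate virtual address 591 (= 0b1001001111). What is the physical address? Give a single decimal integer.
vaddr = 591 = 0b1001001111
Split: l1_idx=4, l2_idx=4, offset=15
L1[4] = 3
L2[3][4] = 36
paddr = 36 * 16 + 15 = 591

Answer: 591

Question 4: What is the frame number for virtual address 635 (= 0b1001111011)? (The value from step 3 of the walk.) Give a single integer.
Answer: 6

Derivation:
vaddr = 635: l1_idx=4, l2_idx=7
L1[4] = 3; L2[3][7] = 6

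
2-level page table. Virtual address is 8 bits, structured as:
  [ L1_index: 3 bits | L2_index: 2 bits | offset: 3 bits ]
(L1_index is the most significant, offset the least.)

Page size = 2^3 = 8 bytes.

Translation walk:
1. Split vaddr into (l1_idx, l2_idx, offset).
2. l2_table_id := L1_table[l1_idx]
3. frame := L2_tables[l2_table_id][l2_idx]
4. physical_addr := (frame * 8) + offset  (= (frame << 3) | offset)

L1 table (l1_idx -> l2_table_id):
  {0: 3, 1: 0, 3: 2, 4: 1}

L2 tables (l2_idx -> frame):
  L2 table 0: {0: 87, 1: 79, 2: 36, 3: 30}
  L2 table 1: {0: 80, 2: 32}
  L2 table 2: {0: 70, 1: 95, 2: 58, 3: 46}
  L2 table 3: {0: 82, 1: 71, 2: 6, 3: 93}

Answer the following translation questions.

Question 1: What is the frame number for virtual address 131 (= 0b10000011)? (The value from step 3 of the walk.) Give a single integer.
Answer: 80

Derivation:
vaddr = 131: l1_idx=4, l2_idx=0
L1[4] = 1; L2[1][0] = 80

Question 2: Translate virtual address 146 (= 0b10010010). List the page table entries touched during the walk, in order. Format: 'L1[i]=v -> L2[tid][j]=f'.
vaddr = 146 = 0b10010010
Split: l1_idx=4, l2_idx=2, offset=2

Answer: L1[4]=1 -> L2[1][2]=32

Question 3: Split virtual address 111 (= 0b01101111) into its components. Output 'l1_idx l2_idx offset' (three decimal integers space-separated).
Answer: 3 1 7

Derivation:
vaddr = 111 = 0b01101111
  top 3 bits -> l1_idx = 3
  next 2 bits -> l2_idx = 1
  bottom 3 bits -> offset = 7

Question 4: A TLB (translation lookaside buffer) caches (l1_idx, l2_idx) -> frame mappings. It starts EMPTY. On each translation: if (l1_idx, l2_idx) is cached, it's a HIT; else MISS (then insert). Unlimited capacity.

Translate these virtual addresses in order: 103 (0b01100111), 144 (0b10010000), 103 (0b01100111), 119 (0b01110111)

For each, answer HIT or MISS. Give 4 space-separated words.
vaddr=103: (3,0) not in TLB -> MISS, insert
vaddr=144: (4,2) not in TLB -> MISS, insert
vaddr=103: (3,0) in TLB -> HIT
vaddr=119: (3,2) not in TLB -> MISS, insert

Answer: MISS MISS HIT MISS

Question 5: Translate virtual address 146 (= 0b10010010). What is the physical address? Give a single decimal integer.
vaddr = 146 = 0b10010010
Split: l1_idx=4, l2_idx=2, offset=2
L1[4] = 1
L2[1][2] = 32
paddr = 32 * 8 + 2 = 258

Answer: 258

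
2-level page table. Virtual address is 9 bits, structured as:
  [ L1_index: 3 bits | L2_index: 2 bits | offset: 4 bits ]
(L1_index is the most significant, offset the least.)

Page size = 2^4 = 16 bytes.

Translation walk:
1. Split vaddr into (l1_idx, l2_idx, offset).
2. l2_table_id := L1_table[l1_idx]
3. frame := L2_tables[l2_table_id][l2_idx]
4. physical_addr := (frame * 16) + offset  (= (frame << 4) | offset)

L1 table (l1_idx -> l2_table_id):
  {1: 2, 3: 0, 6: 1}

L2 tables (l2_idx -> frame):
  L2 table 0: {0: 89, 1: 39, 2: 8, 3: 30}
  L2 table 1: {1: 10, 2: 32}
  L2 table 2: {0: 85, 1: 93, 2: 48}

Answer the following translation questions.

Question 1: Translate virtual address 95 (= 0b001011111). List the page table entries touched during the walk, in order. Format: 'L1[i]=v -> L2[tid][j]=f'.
vaddr = 95 = 0b001011111
Split: l1_idx=1, l2_idx=1, offset=15

Answer: L1[1]=2 -> L2[2][1]=93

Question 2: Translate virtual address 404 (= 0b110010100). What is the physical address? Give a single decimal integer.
vaddr = 404 = 0b110010100
Split: l1_idx=6, l2_idx=1, offset=4
L1[6] = 1
L2[1][1] = 10
paddr = 10 * 16 + 4 = 164

Answer: 164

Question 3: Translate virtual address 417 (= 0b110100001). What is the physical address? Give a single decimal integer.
vaddr = 417 = 0b110100001
Split: l1_idx=6, l2_idx=2, offset=1
L1[6] = 1
L2[1][2] = 32
paddr = 32 * 16 + 1 = 513

Answer: 513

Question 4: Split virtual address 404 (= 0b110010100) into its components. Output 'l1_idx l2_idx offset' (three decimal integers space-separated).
Answer: 6 1 4

Derivation:
vaddr = 404 = 0b110010100
  top 3 bits -> l1_idx = 6
  next 2 bits -> l2_idx = 1
  bottom 4 bits -> offset = 4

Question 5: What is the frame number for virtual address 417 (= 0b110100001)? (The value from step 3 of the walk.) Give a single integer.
Answer: 32

Derivation:
vaddr = 417: l1_idx=6, l2_idx=2
L1[6] = 1; L2[1][2] = 32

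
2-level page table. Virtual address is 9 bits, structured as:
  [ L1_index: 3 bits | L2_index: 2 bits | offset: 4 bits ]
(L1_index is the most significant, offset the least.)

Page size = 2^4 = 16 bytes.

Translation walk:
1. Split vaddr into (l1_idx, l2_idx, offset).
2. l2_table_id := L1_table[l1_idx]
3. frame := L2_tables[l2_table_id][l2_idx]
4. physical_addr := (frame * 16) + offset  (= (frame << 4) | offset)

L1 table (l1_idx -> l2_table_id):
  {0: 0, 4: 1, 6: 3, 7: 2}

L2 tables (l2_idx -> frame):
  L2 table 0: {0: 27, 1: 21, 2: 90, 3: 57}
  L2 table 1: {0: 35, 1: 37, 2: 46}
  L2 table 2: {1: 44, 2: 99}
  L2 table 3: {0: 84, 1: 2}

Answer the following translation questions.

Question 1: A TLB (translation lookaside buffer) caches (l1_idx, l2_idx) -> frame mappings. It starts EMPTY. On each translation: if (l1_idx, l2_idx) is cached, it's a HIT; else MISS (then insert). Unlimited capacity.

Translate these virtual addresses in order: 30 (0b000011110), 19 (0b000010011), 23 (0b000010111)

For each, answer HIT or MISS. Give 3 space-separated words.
Answer: MISS HIT HIT

Derivation:
vaddr=30: (0,1) not in TLB -> MISS, insert
vaddr=19: (0,1) in TLB -> HIT
vaddr=23: (0,1) in TLB -> HIT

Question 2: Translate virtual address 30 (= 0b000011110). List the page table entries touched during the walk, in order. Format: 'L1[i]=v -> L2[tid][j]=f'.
vaddr = 30 = 0b000011110
Split: l1_idx=0, l2_idx=1, offset=14

Answer: L1[0]=0 -> L2[0][1]=21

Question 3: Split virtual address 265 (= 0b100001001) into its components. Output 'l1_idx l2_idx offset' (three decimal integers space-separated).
vaddr = 265 = 0b100001001
  top 3 bits -> l1_idx = 4
  next 2 bits -> l2_idx = 0
  bottom 4 bits -> offset = 9

Answer: 4 0 9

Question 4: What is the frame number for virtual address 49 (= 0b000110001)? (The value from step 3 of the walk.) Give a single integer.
Answer: 57

Derivation:
vaddr = 49: l1_idx=0, l2_idx=3
L1[0] = 0; L2[0][3] = 57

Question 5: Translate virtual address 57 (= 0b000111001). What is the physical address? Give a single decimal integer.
vaddr = 57 = 0b000111001
Split: l1_idx=0, l2_idx=3, offset=9
L1[0] = 0
L2[0][3] = 57
paddr = 57 * 16 + 9 = 921

Answer: 921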